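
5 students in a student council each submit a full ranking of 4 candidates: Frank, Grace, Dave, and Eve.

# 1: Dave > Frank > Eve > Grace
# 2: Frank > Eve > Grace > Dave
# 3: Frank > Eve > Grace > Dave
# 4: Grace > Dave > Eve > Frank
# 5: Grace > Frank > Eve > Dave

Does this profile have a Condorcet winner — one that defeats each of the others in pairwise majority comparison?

Head-to-head results (5 voters total):
Frank vs Grace: Frank wins 3–2.
Frank vs Dave: Frank wins 3–2.
Frank vs Eve: Frank wins 4–1.
Grace vs Dave: Grace wins 4–1.
Grace vs Eve: Eve wins 3–2.
Dave vs Eve: Eve wins 3–2.
Frank beats each rival — Grace (3–2), Dave (3–2), Eve (4–1) — so Frank is the Condorcet winner.

Yes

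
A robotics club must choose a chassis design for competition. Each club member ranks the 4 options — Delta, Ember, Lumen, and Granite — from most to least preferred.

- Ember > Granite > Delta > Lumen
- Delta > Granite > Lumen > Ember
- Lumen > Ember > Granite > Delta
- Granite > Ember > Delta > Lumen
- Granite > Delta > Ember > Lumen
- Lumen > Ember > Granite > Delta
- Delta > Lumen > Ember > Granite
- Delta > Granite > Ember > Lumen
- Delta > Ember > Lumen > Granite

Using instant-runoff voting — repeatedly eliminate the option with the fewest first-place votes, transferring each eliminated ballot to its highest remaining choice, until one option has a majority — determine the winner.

Round 1: Delta 4, Lumen 2, Granite 2, Ember 1. Ember has the fewest and is eliminated.
Round 2: Delta 4, Granite 3, Lumen 2. Lumen has the fewest and is eliminated.
Round 3: Granite 5, Delta 4. Granite has a majority.

Granite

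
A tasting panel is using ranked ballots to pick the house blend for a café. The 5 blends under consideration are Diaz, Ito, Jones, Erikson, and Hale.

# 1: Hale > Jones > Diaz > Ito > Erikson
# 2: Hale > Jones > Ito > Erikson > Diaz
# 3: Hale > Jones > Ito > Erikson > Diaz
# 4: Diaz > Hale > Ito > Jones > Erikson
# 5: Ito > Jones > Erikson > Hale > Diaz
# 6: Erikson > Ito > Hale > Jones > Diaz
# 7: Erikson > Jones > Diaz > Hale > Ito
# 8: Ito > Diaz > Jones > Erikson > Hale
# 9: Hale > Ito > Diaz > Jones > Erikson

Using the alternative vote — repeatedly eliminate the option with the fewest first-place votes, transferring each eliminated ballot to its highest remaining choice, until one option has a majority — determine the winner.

Hale

Round 1: Hale 4, Ito 2, Erikson 2, Diaz 1, Jones 0. Jones has the fewest and is eliminated.
Round 2: Hale 4, Ito 2, Erikson 2, Diaz 1. Diaz has the fewest and is eliminated.
Round 3: Hale 5, Ito 2, Erikson 2. Hale has a majority.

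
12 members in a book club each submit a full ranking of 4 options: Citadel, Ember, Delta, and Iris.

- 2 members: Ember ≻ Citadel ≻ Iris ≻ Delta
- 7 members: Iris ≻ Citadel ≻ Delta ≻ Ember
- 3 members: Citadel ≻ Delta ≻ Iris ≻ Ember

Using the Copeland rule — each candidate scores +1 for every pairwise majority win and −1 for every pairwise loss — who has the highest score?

Pairwise results:
  Citadel vs Ember: Citadel wins 10–2.
  Citadel vs Delta: Citadel wins 12–0.
  Citadel vs Iris: Iris wins 7–5.
  Ember vs Delta: Delta wins 10–2.
  Ember vs Iris: Iris wins 10–2.
  Delta vs Iris: Iris wins 9–3.
Copeland scores (wins − losses):
  Citadel: 2 − 1 = 1
  Ember: 0 − 3 = -3
  Delta: 1 − 2 = -1
  Iris: 3 − 0 = 3
Iris has the best Copeland score.

Iris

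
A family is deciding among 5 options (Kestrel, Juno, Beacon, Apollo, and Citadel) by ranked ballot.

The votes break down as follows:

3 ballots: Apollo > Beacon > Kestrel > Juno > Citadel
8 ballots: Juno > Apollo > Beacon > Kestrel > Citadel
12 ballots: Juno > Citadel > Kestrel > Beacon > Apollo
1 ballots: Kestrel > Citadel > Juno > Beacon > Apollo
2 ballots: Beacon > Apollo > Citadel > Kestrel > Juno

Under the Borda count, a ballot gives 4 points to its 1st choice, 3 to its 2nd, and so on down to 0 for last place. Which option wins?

Borda scores:
  Kestrel: 3·2 + 8·1 + 12·2 + 4 + 2·1 = 44
  Juno: 3·1 + 8·4 + 12·4 + 2 + 2·0 = 85
  Beacon: 3·3 + 8·2 + 12·1 + 1 + 2·4 = 46
  Apollo: 3·4 + 8·3 + 12·0 + 0 + 2·3 = 42
  Citadel: 3·0 + 8·0 + 12·3 + 3 + 2·2 = 43
Juno has the highest total.

Juno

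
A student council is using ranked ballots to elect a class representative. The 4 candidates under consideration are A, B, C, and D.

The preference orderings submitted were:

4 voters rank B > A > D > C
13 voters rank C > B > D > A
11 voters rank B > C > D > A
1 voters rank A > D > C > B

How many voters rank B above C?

Ballots ranking B above C: 4+11 = 15.
Ballots ranking C above B: 13+1 = 14.
So 15 of 29 voters prefer B to C.

15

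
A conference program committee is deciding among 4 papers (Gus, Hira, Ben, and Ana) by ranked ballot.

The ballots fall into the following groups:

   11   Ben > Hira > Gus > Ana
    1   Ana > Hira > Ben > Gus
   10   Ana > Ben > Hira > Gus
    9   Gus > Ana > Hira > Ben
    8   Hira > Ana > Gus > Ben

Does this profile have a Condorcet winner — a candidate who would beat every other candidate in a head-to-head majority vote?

No

Head-to-head results (39 voters total):
Gus vs Hira: Hira wins 30–9.
Gus vs Ben: Ben wins 22–17.
Gus vs Ana: Gus wins 20–19.
Hira vs Ben: Ben wins 21–18.
Hira vs Ana: Ana wins 20–19.
Ben vs Ana: Ana wins 28–11.
No candidate beats all others: Gus beats Ana beats Hira beats Gus, a majority cycle.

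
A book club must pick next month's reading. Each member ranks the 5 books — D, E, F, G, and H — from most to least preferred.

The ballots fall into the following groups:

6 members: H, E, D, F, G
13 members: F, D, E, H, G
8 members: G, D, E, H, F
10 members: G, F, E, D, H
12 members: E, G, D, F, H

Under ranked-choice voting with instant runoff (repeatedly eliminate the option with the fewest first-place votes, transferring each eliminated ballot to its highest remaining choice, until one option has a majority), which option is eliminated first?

Round 1: G 18, F 13, E 12, H 6, D 0. D has the fewest and is eliminated.
Round 2: G 18, F 13, E 12, H 6. H has the fewest and is eliminated.
Round 3: E 18, G 18, F 13. F has the fewest and is eliminated.
Round 4: E 31, G 18. E has a majority.

D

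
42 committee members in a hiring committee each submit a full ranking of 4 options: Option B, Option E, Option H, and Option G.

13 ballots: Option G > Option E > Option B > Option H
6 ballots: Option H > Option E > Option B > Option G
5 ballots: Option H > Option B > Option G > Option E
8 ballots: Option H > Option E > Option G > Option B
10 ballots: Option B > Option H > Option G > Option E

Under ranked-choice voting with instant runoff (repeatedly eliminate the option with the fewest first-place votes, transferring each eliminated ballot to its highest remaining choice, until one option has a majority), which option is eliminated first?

Option E

Round 1: Option H 19, Option G 13, Option B 10, Option E 0. Option E has the fewest and is eliminated.
Round 2: Option H 19, Option G 13, Option B 10. Option B has the fewest and is eliminated.
Round 3: Option H 29, Option G 13. Option H has a majority.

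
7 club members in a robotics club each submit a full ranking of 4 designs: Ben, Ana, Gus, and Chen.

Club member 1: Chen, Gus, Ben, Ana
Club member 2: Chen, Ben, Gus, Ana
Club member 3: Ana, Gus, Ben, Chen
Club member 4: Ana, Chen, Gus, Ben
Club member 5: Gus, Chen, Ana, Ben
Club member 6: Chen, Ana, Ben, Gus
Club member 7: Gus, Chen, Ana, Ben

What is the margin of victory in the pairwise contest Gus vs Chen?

Ballots ranking Gus above Chen: 3.
Ballots ranking Chen above Gus: 4.
Chen wins 4–3, a margin of 1.

1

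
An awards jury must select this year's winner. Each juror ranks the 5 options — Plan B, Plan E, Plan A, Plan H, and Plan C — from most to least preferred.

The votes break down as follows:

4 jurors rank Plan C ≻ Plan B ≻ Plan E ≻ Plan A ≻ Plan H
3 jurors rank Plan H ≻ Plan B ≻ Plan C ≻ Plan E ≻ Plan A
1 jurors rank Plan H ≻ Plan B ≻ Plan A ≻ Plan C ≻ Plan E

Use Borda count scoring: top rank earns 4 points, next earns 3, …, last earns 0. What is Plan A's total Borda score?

6

Borda scores:
  Plan B: 4·3 + 3·3 + 3 = 24
  Plan E: 4·2 + 3·1 + 0 = 11
  Plan A: 4·1 + 3·0 + 2 = 6
  Plan H: 4·0 + 3·4 + 4 = 16
  Plan C: 4·4 + 3·2 + 1 = 23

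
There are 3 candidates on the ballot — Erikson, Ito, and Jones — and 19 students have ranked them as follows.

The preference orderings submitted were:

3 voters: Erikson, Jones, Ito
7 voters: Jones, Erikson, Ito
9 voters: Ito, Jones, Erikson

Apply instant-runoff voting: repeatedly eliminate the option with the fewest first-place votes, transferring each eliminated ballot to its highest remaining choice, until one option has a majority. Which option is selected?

Jones

Round 1: Ito 9, Jones 7, Erikson 3. Erikson has the fewest and is eliminated.
Round 2: Jones 10, Ito 9. Jones has a majority.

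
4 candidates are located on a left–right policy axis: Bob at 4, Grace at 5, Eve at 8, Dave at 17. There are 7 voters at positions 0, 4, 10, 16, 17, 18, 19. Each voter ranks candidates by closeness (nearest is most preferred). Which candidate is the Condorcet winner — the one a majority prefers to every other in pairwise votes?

Dave

With single-peaked preferences on a line, the Condorcet winner is the candidate closest to the median voter.
The median voter (position 16) is closest to Dave at 17.
Check: Dave vs Grace — voters closer to Dave: 4 of 7.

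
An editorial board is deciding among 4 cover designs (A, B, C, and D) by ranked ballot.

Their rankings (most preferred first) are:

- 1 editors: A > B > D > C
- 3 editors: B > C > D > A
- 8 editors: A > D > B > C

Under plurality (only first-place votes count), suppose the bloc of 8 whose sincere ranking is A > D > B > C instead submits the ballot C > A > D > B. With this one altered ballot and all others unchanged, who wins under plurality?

First-place totals with the altered ballot: A 1, B 3, C 8, D 0.
The switch changes the winner from A to C.

C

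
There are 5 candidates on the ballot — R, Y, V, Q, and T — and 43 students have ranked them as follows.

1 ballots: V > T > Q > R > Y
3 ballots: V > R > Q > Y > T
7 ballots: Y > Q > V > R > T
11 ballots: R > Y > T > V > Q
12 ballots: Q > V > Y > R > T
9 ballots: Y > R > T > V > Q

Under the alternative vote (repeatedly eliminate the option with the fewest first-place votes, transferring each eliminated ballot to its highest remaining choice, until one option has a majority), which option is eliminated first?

T

Round 1: Y 16, Q 12, R 11, V 4, T 0. T has the fewest and is eliminated.
Round 2: Y 16, Q 12, R 11, V 4. V has the fewest and is eliminated.
Round 3: Y 16, R 14, Q 13. Q has the fewest and is eliminated.
Round 4: Y 28, R 15. Y has a majority.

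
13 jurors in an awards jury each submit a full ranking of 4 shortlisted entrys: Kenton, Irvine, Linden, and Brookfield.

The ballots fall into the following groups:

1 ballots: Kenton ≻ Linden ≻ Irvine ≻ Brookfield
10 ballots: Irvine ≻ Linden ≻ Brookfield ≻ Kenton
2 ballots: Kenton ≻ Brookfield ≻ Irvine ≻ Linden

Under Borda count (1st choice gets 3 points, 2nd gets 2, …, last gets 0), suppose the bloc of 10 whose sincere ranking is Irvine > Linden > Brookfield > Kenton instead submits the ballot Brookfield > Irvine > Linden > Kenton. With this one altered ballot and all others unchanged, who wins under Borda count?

Borda totals with the altered ballot: Kenton 9, Irvine 23, Linden 12, Brookfield 34.
The switch changes the winner from Irvine to Brookfield.

Brookfield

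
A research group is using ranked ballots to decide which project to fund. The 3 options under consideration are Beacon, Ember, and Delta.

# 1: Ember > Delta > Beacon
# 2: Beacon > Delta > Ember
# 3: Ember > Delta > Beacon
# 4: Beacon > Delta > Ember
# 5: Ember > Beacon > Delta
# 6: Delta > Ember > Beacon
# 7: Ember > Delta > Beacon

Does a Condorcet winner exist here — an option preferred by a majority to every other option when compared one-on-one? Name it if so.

Head-to-head results (7 voters total):
Beacon vs Ember: Ember wins 5–2.
Beacon vs Delta: Delta wins 4–3.
Ember vs Delta: Ember wins 4–3.
Ember beats each rival — Beacon (5–2), Delta (4–3) — so Ember is the Condorcet winner.

Ember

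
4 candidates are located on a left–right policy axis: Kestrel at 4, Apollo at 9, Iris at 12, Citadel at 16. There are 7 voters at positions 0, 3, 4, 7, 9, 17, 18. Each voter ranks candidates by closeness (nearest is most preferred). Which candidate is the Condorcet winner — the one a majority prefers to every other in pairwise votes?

Apollo

With single-peaked preferences on a line, the Condorcet winner is the candidate closest to the median voter.
The median voter (position 7) is closest to Apollo at 9.
Check: Apollo vs Kestrel — voters closer to Apollo: 4 of 7.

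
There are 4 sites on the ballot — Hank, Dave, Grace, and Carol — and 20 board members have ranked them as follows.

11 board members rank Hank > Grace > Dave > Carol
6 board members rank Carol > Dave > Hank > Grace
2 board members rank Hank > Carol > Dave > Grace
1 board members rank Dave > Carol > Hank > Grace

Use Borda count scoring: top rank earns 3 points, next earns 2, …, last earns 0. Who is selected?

Borda scores:
  Hank: 11·3 + 6·1 + 2·3 + 1 = 46
  Dave: 11·1 + 6·2 + 2·1 + 3 = 28
  Grace: 11·2 + 6·0 + 2·0 + 0 = 22
  Carol: 11·0 + 6·3 + 2·2 + 2 = 24
Hank has the highest total.

Hank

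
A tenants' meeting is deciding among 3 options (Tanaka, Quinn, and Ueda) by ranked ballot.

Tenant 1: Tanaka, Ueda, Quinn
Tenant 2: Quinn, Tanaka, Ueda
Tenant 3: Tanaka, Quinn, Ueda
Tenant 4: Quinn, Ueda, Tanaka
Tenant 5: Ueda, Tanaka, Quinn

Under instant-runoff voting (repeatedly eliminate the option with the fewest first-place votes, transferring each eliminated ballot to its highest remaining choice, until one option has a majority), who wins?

Tanaka

Round 1: Tanaka 2, Quinn 2, Ueda 1. Ueda has the fewest and is eliminated.
Round 2: Tanaka 3, Quinn 2. Tanaka has a majority.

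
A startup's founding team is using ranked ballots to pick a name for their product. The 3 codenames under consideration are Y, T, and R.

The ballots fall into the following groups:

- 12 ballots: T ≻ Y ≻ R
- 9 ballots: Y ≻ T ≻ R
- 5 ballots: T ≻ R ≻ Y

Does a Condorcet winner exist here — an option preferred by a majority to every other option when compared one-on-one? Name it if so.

Head-to-head results (26 voters total):
Y vs T: T wins 17–9.
Y vs R: Y wins 21–5.
T vs R: T wins 26–0.
T beats each rival — Y (17–9), R (26–0) — so T is the Condorcet winner.

T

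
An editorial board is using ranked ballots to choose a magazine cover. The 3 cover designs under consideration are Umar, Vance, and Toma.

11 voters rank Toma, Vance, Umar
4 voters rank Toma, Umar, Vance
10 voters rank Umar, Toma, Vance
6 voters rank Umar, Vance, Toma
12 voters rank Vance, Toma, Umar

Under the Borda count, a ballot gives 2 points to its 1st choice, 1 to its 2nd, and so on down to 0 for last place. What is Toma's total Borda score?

52

Borda scores:
  Umar: 11·0 + 4·1 + 10·2 + 6·2 + 12·0 = 36
  Vance: 11·1 + 4·0 + 10·0 + 6·1 + 12·2 = 41
  Toma: 11·2 + 4·2 + 10·1 + 6·0 + 12·1 = 52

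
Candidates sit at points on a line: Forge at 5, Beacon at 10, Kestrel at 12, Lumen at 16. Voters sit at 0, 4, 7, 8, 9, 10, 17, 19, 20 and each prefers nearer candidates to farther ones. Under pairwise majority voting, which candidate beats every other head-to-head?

With single-peaked preferences on a line, the Condorcet winner is the candidate closest to the median voter.
The median voter (position 9) is closest to Beacon at 10.
Check: Beacon vs Lumen — voters closer to Beacon: 6 of 9.

Beacon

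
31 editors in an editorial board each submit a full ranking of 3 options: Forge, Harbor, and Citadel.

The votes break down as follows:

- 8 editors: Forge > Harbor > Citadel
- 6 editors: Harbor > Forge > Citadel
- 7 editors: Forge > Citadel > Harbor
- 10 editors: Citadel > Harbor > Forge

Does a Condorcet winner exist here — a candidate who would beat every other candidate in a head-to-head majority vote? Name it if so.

Head-to-head results (31 voters total):
Forge vs Harbor: Harbor wins 16–15.
Forge vs Citadel: Forge wins 21–10.
Harbor vs Citadel: Citadel wins 17–14.
No candidate beats all others: Forge beats Citadel beats Harbor beats Forge, a majority cycle.

No Condorcet winner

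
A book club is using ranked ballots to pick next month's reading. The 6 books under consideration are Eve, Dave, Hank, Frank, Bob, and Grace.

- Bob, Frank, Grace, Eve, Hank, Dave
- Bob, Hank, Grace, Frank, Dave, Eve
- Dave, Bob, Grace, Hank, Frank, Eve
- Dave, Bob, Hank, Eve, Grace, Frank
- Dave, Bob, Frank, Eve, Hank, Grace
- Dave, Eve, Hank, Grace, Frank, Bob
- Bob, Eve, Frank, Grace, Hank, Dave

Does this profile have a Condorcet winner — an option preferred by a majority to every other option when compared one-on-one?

Head-to-head results (7 voters total):
Eve vs Dave: Dave wins 5–2.
Eve vs Hank: Eve wins 4–3.
Eve vs Frank: Frank wins 4–3.
Eve vs Bob: Bob wins 6–1.
Eve vs Grace: Eve wins 4–3.
Dave vs Hank: Dave wins 4–3.
Dave vs Frank: Dave wins 4–3.
Dave vs Bob: Dave wins 4–3.
Dave vs Grace: Dave wins 4–3.
Hank vs Frank: Hank wins 4–3.
Hank vs Bob: Bob wins 6–1.
Hank vs Grace: Hank wins 4–3.
Frank vs Bob: Bob wins 6–1.
Frank vs Grace: Grace wins 4–3.
Bob vs Grace: Bob wins 6–1.
Dave beats each rival — Eve (5–2), Hank (4–3), Frank (4–3), Bob (4–3), Grace (4–3) — so Dave is the Condorcet winner.

Yes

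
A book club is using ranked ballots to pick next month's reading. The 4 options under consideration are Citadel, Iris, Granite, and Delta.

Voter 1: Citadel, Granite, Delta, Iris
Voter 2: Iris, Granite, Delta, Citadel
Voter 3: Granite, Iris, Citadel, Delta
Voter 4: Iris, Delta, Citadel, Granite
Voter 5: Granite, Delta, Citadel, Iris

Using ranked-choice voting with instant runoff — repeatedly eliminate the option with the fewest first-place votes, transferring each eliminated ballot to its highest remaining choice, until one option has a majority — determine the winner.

Round 1: Iris 2, Granite 2, Citadel 1, Delta 0. Delta has the fewest and is eliminated.
Round 2: Iris 2, Granite 2, Citadel 1. Citadel has the fewest and is eliminated.
Round 3: Granite 3, Iris 2. Granite has a majority.

Granite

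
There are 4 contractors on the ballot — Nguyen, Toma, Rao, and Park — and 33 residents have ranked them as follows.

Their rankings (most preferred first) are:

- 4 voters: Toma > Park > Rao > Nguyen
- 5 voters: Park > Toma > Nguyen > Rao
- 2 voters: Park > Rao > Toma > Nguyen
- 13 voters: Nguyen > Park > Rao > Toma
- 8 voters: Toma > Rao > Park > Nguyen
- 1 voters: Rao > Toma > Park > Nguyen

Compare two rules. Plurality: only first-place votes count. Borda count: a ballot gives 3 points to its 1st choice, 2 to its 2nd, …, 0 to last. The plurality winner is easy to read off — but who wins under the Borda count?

Park

Plurality first-place counts: Nguyen 13, Toma 12, Rao 1, Park 7 → Nguyen.
Borda totals: Nguyen 44, Toma 50, Rao 40, Park 64 → Park.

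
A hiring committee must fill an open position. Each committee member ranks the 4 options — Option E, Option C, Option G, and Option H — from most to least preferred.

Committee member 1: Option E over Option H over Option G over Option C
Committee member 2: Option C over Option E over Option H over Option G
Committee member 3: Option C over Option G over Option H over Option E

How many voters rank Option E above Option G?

2

Ballots ranking Option E above Option G: 2.
Ballots ranking Option G above Option E: 1.
So 2 of 3 voters prefer Option E to Option G.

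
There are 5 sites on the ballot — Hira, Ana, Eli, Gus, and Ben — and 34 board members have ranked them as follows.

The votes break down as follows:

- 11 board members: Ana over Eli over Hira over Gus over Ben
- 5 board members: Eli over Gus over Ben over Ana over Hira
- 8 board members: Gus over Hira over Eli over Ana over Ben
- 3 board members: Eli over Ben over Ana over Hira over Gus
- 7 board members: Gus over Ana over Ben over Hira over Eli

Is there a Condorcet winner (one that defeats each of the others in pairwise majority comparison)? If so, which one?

No Condorcet winner

Head-to-head results (34 voters total):
Hira vs Ana: Ana wins 26–8.
Hira vs Eli: Eli wins 19–15.
Hira vs Gus: Gus wins 20–14.
Hira vs Ben: Hira wins 19–15.
Ana vs Eli: Ana wins 18–16.
Ana vs Gus: Gus wins 20–14.
Ana vs Ben: Ana wins 26–8.
Eli vs Gus: Eli wins 19–15.
Eli vs Ben: Eli wins 27–7.
Gus vs Ben: Gus wins 31–3.
No candidate beats all others: Ana beats Eli beats Gus beats Ana, a majority cycle.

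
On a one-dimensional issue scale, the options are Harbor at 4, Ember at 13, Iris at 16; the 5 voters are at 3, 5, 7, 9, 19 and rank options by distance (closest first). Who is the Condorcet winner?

With single-peaked preferences on a line, the Condorcet winner is the candidate closest to the median voter.
The median voter (position 7) is closest to Harbor at 4.
Check: Harbor vs Ember — voters closer to Harbor: 3 of 5.

Harbor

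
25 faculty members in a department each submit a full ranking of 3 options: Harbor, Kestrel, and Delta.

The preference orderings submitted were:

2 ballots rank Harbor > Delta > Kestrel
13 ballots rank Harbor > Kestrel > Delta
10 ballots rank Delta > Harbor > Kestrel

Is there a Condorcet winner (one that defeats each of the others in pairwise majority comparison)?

Head-to-head results (25 voters total):
Harbor vs Kestrel: Harbor wins 25–0.
Harbor vs Delta: Harbor wins 15–10.
Kestrel vs Delta: Kestrel wins 13–12.
Harbor beats each rival — Kestrel (25–0), Delta (15–10) — so Harbor is the Condorcet winner.

Yes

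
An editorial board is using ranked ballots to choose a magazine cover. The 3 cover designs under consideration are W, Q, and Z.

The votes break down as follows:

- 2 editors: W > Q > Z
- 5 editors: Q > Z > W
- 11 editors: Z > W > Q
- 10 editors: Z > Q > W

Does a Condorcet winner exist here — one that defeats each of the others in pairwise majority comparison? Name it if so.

Z

Head-to-head results (28 voters total):
W vs Q: Q wins 15–13.
W vs Z: Z wins 26–2.
Q vs Z: Z wins 21–7.
Z beats each rival — W (26–2), Q (21–7) — so Z is the Condorcet winner.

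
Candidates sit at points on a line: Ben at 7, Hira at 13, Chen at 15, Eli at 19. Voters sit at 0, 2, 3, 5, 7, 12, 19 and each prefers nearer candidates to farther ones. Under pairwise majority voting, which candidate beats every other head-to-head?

Ben

With single-peaked preferences on a line, the Condorcet winner is the candidate closest to the median voter.
The median voter (position 5) is closest to Ben at 7.
Check: Ben vs Eli — voters closer to Ben: 6 of 7.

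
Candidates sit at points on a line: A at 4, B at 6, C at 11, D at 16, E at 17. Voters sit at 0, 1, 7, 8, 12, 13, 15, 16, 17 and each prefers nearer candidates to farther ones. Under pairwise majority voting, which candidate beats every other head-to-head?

With single-peaked preferences on a line, the Condorcet winner is the candidate closest to the median voter.
The median voter (position 12) is closest to C at 11.
Check: C vs E — voters closer to C: 6 of 9.

C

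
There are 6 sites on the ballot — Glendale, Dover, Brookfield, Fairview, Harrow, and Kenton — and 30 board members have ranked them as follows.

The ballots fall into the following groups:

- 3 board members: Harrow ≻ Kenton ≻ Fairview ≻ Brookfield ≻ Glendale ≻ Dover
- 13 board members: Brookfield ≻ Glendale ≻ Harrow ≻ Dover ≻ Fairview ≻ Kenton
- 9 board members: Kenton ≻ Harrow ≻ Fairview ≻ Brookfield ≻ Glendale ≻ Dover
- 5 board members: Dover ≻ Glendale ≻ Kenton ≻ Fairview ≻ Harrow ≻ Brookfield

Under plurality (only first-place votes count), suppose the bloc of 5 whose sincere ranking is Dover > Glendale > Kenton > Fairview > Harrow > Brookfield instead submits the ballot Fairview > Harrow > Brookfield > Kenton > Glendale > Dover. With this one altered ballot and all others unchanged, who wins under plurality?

First-place totals with the altered ballot: Glendale 0, Dover 0, Brookfield 13, Fairview 5, Harrow 3, Kenton 9.
The winner is unchanged: still Brookfield.

Brookfield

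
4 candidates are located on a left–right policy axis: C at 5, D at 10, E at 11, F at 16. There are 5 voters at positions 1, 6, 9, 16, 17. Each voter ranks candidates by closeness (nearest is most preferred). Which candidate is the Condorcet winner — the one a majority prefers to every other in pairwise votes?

With single-peaked preferences on a line, the Condorcet winner is the candidate closest to the median voter.
The median voter (position 9) is closest to D at 10.
Check: D vs E — voters closer to D: 3 of 5.

D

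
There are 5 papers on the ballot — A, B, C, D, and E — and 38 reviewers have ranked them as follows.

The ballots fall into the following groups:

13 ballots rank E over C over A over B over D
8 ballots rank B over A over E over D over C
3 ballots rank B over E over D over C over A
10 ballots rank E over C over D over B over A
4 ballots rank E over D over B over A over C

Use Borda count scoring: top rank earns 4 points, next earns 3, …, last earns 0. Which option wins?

E

Borda scores:
  A: 13·2 + 8·3 + 3·0 + 10·0 + 4·1 = 54
  B: 13·1 + 8·4 + 3·4 + 10·1 + 4·2 = 75
  C: 13·3 + 8·0 + 3·1 + 10·3 + 4·0 = 72
  D: 13·0 + 8·1 + 3·2 + 10·2 + 4·3 = 46
  E: 13·4 + 8·2 + 3·3 + 10·4 + 4·4 = 133
E has the highest total.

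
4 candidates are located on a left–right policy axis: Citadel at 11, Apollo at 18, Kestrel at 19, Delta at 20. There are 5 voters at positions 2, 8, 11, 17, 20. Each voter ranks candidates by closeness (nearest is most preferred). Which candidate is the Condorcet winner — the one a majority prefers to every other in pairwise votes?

Citadel

With single-peaked preferences on a line, the Condorcet winner is the candidate closest to the median voter.
The median voter (position 11) is closest to Citadel at 11.
Check: Citadel vs Apollo — voters closer to Citadel: 3 of 5.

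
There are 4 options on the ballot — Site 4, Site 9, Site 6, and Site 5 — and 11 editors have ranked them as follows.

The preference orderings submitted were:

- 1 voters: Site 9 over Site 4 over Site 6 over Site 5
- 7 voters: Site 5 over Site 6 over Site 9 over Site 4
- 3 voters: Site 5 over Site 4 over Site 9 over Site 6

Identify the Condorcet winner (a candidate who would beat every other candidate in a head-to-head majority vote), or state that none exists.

Site 5

Head-to-head results (11 voters total):
Site 4 vs Site 9: Site 9 wins 8–3.
Site 4 vs Site 6: Site 6 wins 7–4.
Site 4 vs Site 5: Site 5 wins 10–1.
Site 9 vs Site 6: Site 6 wins 7–4.
Site 9 vs Site 5: Site 5 wins 10–1.
Site 6 vs Site 5: Site 5 wins 10–1.
Site 5 beats each rival — Site 4 (10–1), Site 9 (10–1), Site 6 (10–1) — so Site 5 is the Condorcet winner.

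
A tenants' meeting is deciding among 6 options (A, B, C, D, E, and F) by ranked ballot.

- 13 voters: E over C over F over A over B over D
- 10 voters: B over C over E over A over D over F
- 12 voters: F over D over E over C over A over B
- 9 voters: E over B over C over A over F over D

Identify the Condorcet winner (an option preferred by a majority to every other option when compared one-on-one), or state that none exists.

E

Head-to-head results (44 voters total):
A vs B: A wins 25–19.
A vs C: C wins 44–0.
A vs D: A wins 32–12.
A vs E: E wins 44–0.
A vs F: F wins 25–19.
B vs C: C wins 25–19.
B vs D: B wins 32–12.
B vs E: E wins 34–10.
B vs F: F wins 25–19.
C vs D: C wins 32–12.
C vs E: E wins 34–10.
C vs F: C wins 32–12.
D vs E: E wins 32–12.
D vs F: F wins 34–10.
E vs F: E wins 32–12.
E beats each rival — A (44–0), B (34–10), C (34–10), D (32–12), F (32–12) — so E is the Condorcet winner.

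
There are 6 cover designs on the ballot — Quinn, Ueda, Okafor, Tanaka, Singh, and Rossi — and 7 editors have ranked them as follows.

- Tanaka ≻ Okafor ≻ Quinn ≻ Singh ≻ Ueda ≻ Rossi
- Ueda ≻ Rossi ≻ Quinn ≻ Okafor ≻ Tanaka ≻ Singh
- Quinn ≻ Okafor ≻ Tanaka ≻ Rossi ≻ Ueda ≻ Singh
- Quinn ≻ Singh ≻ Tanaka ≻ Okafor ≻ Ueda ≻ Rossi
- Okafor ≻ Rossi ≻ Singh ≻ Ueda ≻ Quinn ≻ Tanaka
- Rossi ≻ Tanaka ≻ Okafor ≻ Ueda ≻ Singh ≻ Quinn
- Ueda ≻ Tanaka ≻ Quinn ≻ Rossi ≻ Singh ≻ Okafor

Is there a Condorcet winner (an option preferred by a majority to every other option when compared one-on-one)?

No

Head-to-head results (7 voters total):
Quinn vs Ueda: Ueda wins 4–3.
Quinn vs Okafor: Quinn wins 4–3.
Quinn vs Tanaka: Quinn wins 4–3.
Quinn vs Singh: Quinn wins 5–2.
Quinn vs Rossi: Quinn wins 4–3.
Ueda vs Okafor: Okafor wins 5–2.
Ueda vs Tanaka: Tanaka wins 4–3.
Ueda vs Singh: Ueda wins 4–3.
Ueda vs Rossi: Ueda wins 4–3.
Okafor vs Tanaka: Tanaka wins 4–3.
Okafor vs Singh: Okafor wins 5–2.
Okafor vs Rossi: Okafor wins 4–3.
Tanaka vs Singh: Tanaka wins 5–2.
Tanaka vs Rossi: Tanaka wins 4–3.
Singh vs Rossi: Rossi wins 5–2.
No candidate beats all others: Quinn beats Okafor beats Ueda beats Quinn, a majority cycle.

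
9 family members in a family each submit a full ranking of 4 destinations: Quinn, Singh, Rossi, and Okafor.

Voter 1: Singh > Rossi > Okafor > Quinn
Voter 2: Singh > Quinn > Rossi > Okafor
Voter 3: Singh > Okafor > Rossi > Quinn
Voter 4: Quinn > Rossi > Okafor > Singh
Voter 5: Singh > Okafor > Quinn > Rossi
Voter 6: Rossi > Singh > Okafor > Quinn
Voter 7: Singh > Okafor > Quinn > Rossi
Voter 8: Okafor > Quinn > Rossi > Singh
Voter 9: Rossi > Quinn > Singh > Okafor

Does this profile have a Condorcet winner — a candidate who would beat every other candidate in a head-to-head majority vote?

Yes

Head-to-head results (9 voters total):
Quinn vs Singh: Singh wins 6–3.
Quinn vs Rossi: Quinn wins 5–4.
Quinn vs Okafor: Okafor wins 6–3.
Singh vs Rossi: Singh wins 5–4.
Singh vs Okafor: Singh wins 7–2.
Rossi vs Okafor: Rossi wins 5–4.
Singh beats each rival — Quinn (6–3), Rossi (5–4), Okafor (7–2) — so Singh is the Condorcet winner.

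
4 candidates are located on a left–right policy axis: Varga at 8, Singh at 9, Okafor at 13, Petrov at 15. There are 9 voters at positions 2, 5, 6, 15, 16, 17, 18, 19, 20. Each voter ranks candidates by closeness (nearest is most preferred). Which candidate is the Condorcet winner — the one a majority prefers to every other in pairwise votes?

Petrov

With single-peaked preferences on a line, the Condorcet winner is the candidate closest to the median voter.
The median voter (position 16) is closest to Petrov at 15.
Check: Petrov vs Varga — voters closer to Petrov: 6 of 9.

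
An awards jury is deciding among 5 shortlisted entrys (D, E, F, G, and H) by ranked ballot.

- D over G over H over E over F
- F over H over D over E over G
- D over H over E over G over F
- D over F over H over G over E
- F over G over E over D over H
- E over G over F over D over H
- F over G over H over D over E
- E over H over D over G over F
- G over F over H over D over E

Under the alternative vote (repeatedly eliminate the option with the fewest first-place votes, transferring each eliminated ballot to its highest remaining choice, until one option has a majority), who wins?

Round 1: D 3, F 3, E 2, G 1, H 0. H has the fewest and is eliminated.
Round 2: D 3, F 3, E 2, G 1. G has the fewest and is eliminated.
Round 3: F 4, D 3, E 2. E has the fewest and is eliminated.
Round 4: F 5, D 4. F has a majority.

F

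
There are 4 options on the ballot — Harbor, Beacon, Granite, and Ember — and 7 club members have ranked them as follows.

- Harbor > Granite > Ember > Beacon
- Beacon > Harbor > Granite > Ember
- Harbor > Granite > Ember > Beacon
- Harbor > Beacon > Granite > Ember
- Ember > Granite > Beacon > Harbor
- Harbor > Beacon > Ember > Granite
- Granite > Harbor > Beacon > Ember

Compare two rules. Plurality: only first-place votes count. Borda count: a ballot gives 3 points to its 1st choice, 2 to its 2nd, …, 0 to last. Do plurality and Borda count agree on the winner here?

Yes

Plurality first-place counts: Harbor 4, Beacon 1, Granite 1, Ember 1 → Harbor.
Borda totals: Harbor 16, Beacon 9, Granite 11, Ember 6 → Harbor.
The two rules agree on Harbor.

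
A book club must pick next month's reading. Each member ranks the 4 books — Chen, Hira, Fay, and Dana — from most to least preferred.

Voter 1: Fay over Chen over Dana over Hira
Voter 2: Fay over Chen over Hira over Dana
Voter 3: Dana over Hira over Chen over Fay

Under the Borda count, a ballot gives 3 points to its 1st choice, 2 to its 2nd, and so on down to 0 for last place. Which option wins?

Fay

Borda scores:
  Chen: 2 + 2 + 1 = 5
  Hira: 0 + 1 + 2 = 3
  Fay: 3 + 3 + 0 = 6
  Dana: 1 + 0 + 3 = 4
Fay has the highest total.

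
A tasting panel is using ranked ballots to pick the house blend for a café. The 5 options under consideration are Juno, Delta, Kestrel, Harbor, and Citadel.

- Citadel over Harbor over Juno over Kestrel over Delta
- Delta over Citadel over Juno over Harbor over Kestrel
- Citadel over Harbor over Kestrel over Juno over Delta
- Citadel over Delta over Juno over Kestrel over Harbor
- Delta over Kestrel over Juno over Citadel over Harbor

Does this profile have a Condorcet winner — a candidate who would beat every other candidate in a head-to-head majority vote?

Yes

Head-to-head results (5 voters total):
Juno vs Delta: Delta wins 3–2.
Juno vs Kestrel: Juno wins 3–2.
Juno vs Harbor: Juno wins 3–2.
Juno vs Citadel: Citadel wins 4–1.
Delta vs Kestrel: Delta wins 3–2.
Delta vs Harbor: Delta wins 3–2.
Delta vs Citadel: Citadel wins 3–2.
Kestrel vs Harbor: Harbor wins 3–2.
Kestrel vs Citadel: Citadel wins 4–1.
Harbor vs Citadel: Citadel wins 5–0.
Citadel beats each rival — Juno (4–1), Delta (3–2), Kestrel (4–1), Harbor (5–0) — so Citadel is the Condorcet winner.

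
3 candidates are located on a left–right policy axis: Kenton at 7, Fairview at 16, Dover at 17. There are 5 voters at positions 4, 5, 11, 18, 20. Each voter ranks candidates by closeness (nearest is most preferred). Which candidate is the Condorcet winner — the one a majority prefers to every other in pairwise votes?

Kenton

With single-peaked preferences on a line, the Condorcet winner is the candidate closest to the median voter.
The median voter (position 11) is closest to Kenton at 7.
Check: Kenton vs Fairview — voters closer to Kenton: 3 of 5.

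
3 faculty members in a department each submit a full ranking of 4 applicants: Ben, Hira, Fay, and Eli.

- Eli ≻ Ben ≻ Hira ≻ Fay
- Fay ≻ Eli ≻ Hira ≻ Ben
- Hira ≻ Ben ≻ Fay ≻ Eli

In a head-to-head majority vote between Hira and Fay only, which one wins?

Hira

Ballots ranking Hira above Fay: 2.
Ballots ranking Fay above Hira: 1.
Hira wins the head-to-head, 2–1.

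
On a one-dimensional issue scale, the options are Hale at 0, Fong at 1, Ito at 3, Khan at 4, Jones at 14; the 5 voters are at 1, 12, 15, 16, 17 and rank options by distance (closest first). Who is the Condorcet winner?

Jones

With single-peaked preferences on a line, the Condorcet winner is the candidate closest to the median voter.
The median voter (position 15) is closest to Jones at 14.
Check: Jones vs Khan — voters closer to Jones: 4 of 5.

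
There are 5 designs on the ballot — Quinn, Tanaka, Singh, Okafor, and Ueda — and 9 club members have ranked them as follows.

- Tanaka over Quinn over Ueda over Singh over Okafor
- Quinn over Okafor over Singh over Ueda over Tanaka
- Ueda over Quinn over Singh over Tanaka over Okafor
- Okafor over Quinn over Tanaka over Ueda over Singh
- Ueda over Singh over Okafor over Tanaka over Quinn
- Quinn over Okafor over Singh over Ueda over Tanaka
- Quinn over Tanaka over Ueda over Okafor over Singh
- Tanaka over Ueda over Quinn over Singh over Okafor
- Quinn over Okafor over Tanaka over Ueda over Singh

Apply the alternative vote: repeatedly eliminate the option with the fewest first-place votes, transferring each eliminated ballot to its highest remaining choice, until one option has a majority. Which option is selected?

Round 1: Quinn 4, Tanaka 2, Ueda 2, Okafor 1, Singh 0. Singh has the fewest and is eliminated.
Round 2: Quinn 4, Tanaka 2, Ueda 2, Okafor 1. Okafor has the fewest and is eliminated.
Round 3: Quinn 5, Tanaka 2, Ueda 2. Quinn has a majority.

Quinn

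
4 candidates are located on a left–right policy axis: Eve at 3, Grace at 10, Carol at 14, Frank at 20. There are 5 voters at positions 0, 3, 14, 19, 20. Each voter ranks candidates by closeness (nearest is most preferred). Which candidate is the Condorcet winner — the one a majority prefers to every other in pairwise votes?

Carol

With single-peaked preferences on a line, the Condorcet winner is the candidate closest to the median voter.
The median voter (position 14) is closest to Carol at 14.
Check: Carol vs Eve — voters closer to Carol: 3 of 5.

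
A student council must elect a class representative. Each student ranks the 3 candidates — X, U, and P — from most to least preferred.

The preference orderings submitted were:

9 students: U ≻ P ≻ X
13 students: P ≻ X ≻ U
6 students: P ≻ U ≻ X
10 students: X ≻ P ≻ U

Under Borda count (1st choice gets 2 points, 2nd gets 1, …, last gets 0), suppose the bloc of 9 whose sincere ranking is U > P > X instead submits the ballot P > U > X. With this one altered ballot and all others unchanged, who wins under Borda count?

Borda totals with the altered ballot: X 33, U 15, P 66.
The winner is unchanged: still P.

P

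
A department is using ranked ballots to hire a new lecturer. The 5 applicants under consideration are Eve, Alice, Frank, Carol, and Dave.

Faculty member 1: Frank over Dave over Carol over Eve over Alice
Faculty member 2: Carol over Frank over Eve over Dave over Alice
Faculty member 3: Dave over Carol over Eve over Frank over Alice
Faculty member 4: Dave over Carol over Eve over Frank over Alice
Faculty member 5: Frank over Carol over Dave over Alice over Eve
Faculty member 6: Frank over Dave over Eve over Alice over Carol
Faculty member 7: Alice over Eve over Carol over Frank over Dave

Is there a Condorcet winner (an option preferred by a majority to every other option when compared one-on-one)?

No

Head-to-head results (7 voters total):
Eve vs Alice: Eve wins 5–2.
Eve vs Frank: Frank wins 4–3.
Eve vs Carol: Carol wins 5–2.
Eve vs Dave: Dave wins 5–2.
Alice vs Frank: Frank wins 6–1.
Alice vs Carol: Carol wins 5–2.
Alice vs Dave: Dave wins 6–1.
Frank vs Carol: Carol wins 4–3.
Frank vs Dave: Frank wins 5–2.
Carol vs Dave: Dave wins 4–3.
No candidate beats all others: Frank beats Dave beats Carol beats Frank, a majority cycle.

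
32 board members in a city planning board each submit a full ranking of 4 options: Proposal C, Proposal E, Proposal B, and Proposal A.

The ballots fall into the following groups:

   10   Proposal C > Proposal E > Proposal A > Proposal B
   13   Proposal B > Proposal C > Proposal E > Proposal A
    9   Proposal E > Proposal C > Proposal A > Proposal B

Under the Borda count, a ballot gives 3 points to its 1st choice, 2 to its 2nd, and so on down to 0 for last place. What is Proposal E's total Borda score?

60

Borda scores:
  Proposal C: 10·3 + 13·2 + 9·2 = 74
  Proposal E: 10·2 + 13·1 + 9·3 = 60
  Proposal B: 10·0 + 13·3 + 9·0 = 39
  Proposal A: 10·1 + 13·0 + 9·1 = 19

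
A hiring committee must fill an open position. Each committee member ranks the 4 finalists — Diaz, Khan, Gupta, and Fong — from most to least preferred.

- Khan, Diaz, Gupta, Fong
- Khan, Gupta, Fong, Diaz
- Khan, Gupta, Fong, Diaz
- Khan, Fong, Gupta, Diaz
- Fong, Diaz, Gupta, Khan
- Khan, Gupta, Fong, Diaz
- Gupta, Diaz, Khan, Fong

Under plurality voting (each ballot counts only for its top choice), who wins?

Khan

First-place vote totals:
  Diaz: 0
  Khan: 5
  Gupta: 1
  Fong: 1
Khan has the most first-place votes.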